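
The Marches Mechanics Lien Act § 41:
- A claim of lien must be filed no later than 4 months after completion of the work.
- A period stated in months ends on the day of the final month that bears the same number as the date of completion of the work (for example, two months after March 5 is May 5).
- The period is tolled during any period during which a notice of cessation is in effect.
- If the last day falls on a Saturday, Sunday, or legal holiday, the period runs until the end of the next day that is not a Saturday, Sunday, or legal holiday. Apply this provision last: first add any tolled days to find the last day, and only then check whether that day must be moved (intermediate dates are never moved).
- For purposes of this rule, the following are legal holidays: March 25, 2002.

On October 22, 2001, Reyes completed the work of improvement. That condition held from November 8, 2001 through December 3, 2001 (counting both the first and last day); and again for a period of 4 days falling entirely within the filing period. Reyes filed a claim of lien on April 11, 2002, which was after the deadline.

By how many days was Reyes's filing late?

16 days

4 months after October 22, 2001 is February 22, 2002.
From November 8, 2001 through December 3, 2001 inclusive is 26 days; tolling adds 26 days: February 22, 2002 + 26 days = March 20, 2002.
Tolling adds 4 days: March 20, 2002 + 4 days = March 24, 2002.
March 24, 2002 is Sunday; March 25, 2002 is a listed holiday. The next qualifying day is March 26, 2002.
The deadline is March 26, 2002; from March 26, 2002 to April 11, 2002 is 16 days.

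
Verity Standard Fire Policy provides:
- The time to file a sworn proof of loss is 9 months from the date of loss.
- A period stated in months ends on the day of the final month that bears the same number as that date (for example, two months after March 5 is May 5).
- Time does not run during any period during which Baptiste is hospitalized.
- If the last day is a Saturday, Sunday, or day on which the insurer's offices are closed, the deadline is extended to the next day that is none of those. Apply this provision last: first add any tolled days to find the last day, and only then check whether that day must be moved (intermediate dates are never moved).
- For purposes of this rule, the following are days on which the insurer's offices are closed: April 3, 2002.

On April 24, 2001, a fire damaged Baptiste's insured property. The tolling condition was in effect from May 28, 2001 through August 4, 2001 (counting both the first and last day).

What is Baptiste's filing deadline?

9 months after April 24, 2001 is January 24, 2002.
From May 28, 2001 through August 4, 2001 inclusive is 69 days; tolling adds 69 days: January 24, 2002 + 69 days = April 3, 2002.
April 3, 2002 is a listed holiday. The next qualifying day is April 4, 2002.

April 4, 2002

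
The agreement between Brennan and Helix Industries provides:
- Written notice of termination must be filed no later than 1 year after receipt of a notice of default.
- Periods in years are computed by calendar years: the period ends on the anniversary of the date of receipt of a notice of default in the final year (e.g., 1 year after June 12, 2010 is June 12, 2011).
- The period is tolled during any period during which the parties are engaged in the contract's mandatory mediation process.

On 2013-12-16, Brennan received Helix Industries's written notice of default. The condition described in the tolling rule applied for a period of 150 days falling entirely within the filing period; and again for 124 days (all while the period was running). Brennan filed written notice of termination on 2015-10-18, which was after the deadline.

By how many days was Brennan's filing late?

32 days

1 year after 2013-12-16 is December 16, 2014.
Tolling adds 150 days: December 16, 2014 + 150 days = May 15, 2015.
Tolling adds 124 days: May 15, 2015 + 124 days = September 16, 2015.
The deadline is September 16, 2015; from September 16, 2015 to October 18, 2015 is 32 days.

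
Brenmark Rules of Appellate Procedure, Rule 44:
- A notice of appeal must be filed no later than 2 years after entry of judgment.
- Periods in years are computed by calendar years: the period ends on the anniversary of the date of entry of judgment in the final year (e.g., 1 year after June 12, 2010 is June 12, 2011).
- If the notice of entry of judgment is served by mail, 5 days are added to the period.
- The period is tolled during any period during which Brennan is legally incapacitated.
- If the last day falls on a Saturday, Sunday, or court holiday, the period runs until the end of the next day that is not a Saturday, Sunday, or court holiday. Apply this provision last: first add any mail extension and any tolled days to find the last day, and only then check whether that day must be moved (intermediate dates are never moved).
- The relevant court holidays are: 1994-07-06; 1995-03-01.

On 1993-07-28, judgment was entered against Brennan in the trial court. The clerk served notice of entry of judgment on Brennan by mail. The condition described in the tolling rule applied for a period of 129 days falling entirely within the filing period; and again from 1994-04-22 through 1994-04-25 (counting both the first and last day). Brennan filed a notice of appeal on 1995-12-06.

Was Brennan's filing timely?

2 years after 1993-07-28 is July 28, 1995.
Service was by mail, adding 5 days: July 28, 1995 + 5 days = August 2, 1995.
Tolling adds 129 days: August 2, 1995 + 129 days = December 9, 1995.
From April 22, 1994 through April 25, 1994 inclusive is 4 days; tolling adds 4 days: December 9, 1995 + 4 days = December 13, 1995.
December 13, 1995 is a Wednesday and not a court holiday, so no extension applies.
The deadline is December 13, 1995; the filing on December 6, 1995 is on or before that date.

Yes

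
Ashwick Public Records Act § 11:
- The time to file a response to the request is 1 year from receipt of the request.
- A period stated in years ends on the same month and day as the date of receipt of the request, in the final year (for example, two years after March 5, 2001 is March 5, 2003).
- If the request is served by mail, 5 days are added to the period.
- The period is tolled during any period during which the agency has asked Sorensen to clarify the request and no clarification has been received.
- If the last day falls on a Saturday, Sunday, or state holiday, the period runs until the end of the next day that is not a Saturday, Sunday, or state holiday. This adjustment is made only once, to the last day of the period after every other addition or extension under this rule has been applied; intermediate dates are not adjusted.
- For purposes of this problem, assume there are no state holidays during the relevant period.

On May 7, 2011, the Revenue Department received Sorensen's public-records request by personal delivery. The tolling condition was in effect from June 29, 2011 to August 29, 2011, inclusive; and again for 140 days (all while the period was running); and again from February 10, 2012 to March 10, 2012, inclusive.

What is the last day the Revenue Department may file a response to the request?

December 25, 2012

1 year after May 7, 2011 is May 7, 2012.
Service was not by mail, so no mail extension applies.
From June 29, 2011 through August 29, 2011 inclusive is 62 days; tolling adds 62 days: May 7, 2012 + 62 days = July 8, 2012.
Tolling adds 140 days: July 8, 2012 + 140 days = November 25, 2012.
From February 10, 2012 through March 10, 2012 inclusive is 30 days; tolling adds 30 days: November 25, 2012 + 30 days = December 25, 2012.
December 25, 2012 is a Tuesday and not a state holiday, so no extension applies.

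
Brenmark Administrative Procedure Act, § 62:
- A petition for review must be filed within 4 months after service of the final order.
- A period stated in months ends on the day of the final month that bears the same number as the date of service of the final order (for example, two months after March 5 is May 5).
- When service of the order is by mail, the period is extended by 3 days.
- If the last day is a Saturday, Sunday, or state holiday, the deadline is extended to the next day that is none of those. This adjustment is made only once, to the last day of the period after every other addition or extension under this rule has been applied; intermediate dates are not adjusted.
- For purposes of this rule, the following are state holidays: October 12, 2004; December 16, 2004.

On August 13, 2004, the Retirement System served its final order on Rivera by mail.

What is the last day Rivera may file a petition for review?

4 months after August 13, 2004 is December 13, 2004.
Service was by mail, adding 3 days: December 13, 2004 + 3 days = December 16, 2004.
December 16, 2004 is a listed holiday. The next qualifying day is December 17, 2004.

December 17, 2004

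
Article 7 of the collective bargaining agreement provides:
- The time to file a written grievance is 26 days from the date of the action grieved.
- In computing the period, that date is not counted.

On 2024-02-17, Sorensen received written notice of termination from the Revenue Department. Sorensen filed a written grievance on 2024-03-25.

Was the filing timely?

26 days after 2024-02-17 is March 14, 2024.
The deadline is March 14, 2024; the filing on March 25, 2024 is after that date.

No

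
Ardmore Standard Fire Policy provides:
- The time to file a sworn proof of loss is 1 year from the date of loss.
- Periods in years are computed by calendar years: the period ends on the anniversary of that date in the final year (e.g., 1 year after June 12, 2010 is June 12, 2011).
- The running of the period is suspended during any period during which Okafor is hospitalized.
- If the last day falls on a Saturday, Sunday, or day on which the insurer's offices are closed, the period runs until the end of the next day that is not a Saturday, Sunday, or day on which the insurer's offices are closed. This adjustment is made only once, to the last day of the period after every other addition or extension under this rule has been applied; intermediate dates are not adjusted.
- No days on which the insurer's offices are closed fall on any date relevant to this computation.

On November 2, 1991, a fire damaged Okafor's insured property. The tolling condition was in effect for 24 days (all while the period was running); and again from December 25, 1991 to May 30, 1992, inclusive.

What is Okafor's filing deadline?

1 year after November 2, 1991 is November 2, 1992.
Tolling adds 24 days: November 2, 1992 + 24 days = November 26, 1992.
From December 25, 1991 through May 30, 1992 inclusive is 158 days; tolling adds 158 days: November 26, 1992 + 158 days = May 3, 1993.
May 3, 1993 is a Monday and not a day on which the insurer's offices are closed, so no extension applies.

May 3, 1993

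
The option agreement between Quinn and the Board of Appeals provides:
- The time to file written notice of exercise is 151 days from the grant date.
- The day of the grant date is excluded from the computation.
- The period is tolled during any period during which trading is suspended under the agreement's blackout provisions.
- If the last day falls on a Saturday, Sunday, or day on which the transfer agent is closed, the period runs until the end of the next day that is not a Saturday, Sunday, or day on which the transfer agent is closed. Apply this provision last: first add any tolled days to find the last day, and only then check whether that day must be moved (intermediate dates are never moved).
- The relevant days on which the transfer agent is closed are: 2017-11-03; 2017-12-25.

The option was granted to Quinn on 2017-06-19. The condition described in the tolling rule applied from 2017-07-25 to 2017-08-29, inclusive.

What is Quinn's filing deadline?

December 26, 2017

151 days after 2017-06-19 is November 17, 2017.
From July 25, 2017 through August 29, 2017 inclusive is 36 days; tolling adds 36 days: November 17, 2017 + 36 days = December 23, 2017.
December 23, 2017 is Saturday; December 24, 2017 is Sunday; December 25, 2017 is a listed holiday. The next qualifying day is December 26, 2017.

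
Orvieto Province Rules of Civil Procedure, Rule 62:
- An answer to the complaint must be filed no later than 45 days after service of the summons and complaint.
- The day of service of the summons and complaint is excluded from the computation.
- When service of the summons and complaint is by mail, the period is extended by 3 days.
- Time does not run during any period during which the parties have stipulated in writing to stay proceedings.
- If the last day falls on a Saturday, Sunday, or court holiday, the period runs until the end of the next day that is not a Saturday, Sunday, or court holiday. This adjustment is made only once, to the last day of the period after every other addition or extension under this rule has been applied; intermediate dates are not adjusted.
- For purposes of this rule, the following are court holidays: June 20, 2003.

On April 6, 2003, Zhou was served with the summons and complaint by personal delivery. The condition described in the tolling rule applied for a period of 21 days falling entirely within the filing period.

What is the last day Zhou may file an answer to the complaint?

June 11, 2003

45 days after April 6, 2003 is May 21, 2003.
Service was not by mail, so no mail extension applies.
Tolling adds 21 days: May 21, 2003 + 21 days = June 11, 2003.
June 11, 2003 is a Wednesday and not a court holiday, so no extension applies.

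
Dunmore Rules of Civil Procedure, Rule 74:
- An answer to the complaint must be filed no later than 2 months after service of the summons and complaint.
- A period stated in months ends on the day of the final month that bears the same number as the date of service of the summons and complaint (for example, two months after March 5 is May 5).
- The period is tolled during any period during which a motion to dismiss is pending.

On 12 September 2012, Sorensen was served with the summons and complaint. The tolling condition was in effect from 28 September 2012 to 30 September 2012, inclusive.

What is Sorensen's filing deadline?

November 15, 2012

2 months after 12 September 2012 is November 12, 2012.
From September 28, 2012 through September 30, 2012 inclusive is 3 days; tolling adds 3 days: November 12, 2012 + 3 days = November 15, 2012.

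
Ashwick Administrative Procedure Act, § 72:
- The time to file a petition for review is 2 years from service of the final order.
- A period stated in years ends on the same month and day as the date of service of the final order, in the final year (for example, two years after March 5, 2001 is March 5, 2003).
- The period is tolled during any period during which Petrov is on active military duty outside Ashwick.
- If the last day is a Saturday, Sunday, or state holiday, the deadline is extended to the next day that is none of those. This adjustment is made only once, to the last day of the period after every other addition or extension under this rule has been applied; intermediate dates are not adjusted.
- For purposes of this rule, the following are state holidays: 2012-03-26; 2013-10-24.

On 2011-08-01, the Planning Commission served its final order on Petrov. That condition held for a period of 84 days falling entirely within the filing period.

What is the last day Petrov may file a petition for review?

October 25, 2013

2 years after 2011-08-01 is August 1, 2013.
Tolling adds 84 days: August 1, 2013 + 84 days = October 24, 2013.
October 24, 2013 is a listed holiday. The next qualifying day is October 25, 2013.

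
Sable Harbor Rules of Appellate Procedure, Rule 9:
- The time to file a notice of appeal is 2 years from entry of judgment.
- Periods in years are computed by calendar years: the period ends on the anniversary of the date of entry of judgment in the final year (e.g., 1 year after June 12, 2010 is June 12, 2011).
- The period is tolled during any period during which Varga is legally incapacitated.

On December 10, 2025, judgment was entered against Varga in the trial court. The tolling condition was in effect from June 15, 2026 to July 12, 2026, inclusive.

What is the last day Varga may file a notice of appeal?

January 7, 2028

2 years after December 10, 2025 is December 10, 2027.
From June 15, 2026 through July 12, 2026 inclusive is 28 days; tolling adds 28 days: December 10, 2027 + 28 days = January 7, 2028.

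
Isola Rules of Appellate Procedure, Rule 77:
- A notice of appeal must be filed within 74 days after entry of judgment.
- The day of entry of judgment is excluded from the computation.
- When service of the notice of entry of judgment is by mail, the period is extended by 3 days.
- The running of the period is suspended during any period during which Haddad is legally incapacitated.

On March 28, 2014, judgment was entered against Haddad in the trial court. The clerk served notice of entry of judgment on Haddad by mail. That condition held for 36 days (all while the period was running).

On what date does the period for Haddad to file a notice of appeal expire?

74 days after March 28, 2014 is June 10, 2014.
Service was by mail, adding 3 days: June 10, 2014 + 3 days = June 13, 2014.
Tolling adds 36 days: June 13, 2014 + 36 days = July 19, 2014.

July 19, 2014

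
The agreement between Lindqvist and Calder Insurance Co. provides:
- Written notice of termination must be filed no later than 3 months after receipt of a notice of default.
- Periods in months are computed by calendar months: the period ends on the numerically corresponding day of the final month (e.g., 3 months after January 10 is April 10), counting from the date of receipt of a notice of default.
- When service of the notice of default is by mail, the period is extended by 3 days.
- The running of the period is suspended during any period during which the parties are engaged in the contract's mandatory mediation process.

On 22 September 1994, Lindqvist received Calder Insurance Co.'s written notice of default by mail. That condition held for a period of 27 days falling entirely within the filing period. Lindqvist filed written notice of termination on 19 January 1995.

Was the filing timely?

Yes

3 months after 22 September 1994 is December 22, 1994.
Service was by mail, adding 3 days: December 22, 1994 + 3 days = December 25, 1994.
Tolling adds 27 days: December 25, 1994 + 27 days = January 21, 1995.
The deadline is January 21, 1995; the filing on January 19, 1995 is on or before that date.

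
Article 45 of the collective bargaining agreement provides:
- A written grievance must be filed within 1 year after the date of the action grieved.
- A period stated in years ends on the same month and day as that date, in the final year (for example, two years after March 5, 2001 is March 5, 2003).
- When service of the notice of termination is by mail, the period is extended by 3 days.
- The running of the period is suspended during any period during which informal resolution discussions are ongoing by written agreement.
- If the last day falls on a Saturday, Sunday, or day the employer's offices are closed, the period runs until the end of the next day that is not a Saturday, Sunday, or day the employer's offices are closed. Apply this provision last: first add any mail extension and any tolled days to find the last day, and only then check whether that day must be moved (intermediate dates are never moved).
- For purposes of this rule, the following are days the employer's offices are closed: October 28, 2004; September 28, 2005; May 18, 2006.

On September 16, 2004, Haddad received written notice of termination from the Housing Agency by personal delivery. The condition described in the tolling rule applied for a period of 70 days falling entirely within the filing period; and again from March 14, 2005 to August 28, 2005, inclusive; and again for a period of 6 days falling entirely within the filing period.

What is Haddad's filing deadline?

1 year after September 16, 2004 is September 16, 2005.
Service was not by mail, so no mail extension applies.
Tolling adds 70 days: September 16, 2005 + 70 days = November 25, 2005.
From March 14, 2005 through August 28, 2005 inclusive is 168 days; tolling adds 168 days: November 25, 2005 + 168 days = May 12, 2006.
Tolling adds 6 days: May 12, 2006 + 6 days = May 18, 2006.
May 18, 2006 is a listed holiday. The next qualifying day is May 19, 2006.

May 19, 2006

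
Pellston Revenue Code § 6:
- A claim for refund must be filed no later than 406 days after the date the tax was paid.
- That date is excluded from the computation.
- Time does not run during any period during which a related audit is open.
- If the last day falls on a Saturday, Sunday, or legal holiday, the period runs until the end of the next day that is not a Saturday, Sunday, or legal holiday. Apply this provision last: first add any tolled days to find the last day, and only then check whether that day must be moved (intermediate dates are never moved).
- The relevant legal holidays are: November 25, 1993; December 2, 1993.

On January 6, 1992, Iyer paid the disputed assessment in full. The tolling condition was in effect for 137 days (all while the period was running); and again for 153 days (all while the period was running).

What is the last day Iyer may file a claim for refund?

406 days after January 6, 1992 is February 15, 1993.
Tolling adds 137 days: February 15, 1993 + 137 days = July 2, 1993.
Tolling adds 153 days: July 2, 1993 + 153 days = December 2, 1993.
December 2, 1993 is a listed holiday. The next qualifying day is December 3, 1993.

December 3, 1993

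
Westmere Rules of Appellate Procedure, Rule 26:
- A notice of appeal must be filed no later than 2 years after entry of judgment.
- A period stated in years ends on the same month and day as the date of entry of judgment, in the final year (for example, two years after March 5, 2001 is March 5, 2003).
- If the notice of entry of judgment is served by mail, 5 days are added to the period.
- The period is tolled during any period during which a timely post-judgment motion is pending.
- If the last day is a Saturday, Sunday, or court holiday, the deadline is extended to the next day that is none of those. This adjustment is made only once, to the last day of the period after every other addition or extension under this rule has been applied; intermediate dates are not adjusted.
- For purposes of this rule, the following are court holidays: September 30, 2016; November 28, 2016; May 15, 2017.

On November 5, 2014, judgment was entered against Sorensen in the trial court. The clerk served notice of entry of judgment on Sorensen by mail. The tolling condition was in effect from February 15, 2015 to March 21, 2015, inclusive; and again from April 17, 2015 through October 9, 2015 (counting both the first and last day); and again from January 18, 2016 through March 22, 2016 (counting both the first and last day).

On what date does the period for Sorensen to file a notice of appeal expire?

August 14, 2017

2 years after November 5, 2014 is November 5, 2016.
Service was by mail, adding 5 days: November 5, 2016 + 5 days = November 10, 2016.
From February 15, 2015 through March 21, 2015 inclusive is 35 days; tolling adds 35 days: November 10, 2016 + 35 days = December 15, 2016.
From April 17, 2015 through October 9, 2015 inclusive is 176 days; tolling adds 176 days: December 15, 2016 + 176 days = June 9, 2017.
From January 18, 2016 through March 22, 2016 inclusive is 65 days; tolling adds 65 days: June 9, 2017 + 65 days = August 13, 2017.
August 13, 2017 is Sunday. The next qualifying day is August 14, 2017.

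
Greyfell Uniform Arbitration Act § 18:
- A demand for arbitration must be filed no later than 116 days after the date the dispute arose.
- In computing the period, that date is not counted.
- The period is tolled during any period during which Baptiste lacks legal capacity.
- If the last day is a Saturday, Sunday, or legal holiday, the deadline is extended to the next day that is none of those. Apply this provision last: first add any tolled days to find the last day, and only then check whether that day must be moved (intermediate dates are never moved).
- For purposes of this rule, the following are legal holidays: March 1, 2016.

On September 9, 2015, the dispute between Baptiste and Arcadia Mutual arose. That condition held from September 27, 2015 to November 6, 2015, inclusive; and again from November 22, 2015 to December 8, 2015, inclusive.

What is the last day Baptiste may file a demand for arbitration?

116 days after September 9, 2015 is January 3, 2016.
From September 27, 2015 through November 6, 2015 inclusive is 41 days; tolling adds 41 days: January 3, 2016 + 41 days = February 13, 2016.
From November 22, 2015 through December 8, 2015 inclusive is 17 days; tolling adds 17 days: February 13, 2016 + 17 days = March 1, 2016.
March 1, 2016 is a listed holiday. The next qualifying day is March 2, 2016.

March 2, 2016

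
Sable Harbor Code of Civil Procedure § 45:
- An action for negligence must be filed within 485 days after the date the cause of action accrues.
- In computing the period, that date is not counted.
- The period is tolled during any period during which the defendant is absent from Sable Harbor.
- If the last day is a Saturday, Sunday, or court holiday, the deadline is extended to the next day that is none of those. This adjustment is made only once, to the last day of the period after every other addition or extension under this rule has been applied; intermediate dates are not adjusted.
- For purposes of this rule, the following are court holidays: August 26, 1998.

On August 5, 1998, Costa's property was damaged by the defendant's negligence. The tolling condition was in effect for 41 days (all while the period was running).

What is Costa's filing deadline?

January 13, 2000

485 days after August 5, 1998 is December 3, 1999.
Tolling adds 41 days: December 3, 1999 + 41 days = January 13, 2000.
January 13, 2000 is a Thursday and not a court holiday, so no extension applies.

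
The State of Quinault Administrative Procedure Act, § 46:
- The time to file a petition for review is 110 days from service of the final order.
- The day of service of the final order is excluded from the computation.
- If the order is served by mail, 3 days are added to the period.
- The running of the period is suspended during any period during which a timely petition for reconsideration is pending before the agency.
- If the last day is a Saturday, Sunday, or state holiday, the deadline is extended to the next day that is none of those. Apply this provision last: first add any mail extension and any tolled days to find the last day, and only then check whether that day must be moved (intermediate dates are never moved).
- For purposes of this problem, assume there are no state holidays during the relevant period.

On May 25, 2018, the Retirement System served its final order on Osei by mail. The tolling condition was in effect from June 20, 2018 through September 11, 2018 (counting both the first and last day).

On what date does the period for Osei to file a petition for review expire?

December 10, 2018

110 days after May 25, 2018 is September 12, 2018.
Service was by mail, adding 3 days: September 12, 2018 + 3 days = September 15, 2018.
From June 20, 2018 through September 11, 2018 inclusive is 84 days; tolling adds 84 days: September 15, 2018 + 84 days = December 8, 2018.
December 8, 2018 is Saturday; December 9, 2018 is Sunday. The next qualifying day is December 10, 2018.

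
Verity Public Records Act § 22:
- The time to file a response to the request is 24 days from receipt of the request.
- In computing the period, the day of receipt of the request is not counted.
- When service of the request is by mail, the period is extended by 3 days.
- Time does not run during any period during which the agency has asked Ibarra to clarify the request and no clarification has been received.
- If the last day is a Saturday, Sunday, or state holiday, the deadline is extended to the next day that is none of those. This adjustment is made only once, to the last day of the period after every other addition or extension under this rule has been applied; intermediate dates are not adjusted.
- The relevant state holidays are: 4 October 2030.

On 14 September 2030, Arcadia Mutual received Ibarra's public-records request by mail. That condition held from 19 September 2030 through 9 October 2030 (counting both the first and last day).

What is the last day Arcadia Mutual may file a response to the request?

November 1, 2030

24 days after 14 September 2030 is October 8, 2030.
Service was by mail, adding 3 days: October 8, 2030 + 3 days = October 11, 2030.
From September 19, 2030 through October 9, 2030 inclusive is 21 days; tolling adds 21 days: October 11, 2030 + 21 days = November 1, 2030.
November 1, 2030 is a Friday and not a state holiday, so no extension applies.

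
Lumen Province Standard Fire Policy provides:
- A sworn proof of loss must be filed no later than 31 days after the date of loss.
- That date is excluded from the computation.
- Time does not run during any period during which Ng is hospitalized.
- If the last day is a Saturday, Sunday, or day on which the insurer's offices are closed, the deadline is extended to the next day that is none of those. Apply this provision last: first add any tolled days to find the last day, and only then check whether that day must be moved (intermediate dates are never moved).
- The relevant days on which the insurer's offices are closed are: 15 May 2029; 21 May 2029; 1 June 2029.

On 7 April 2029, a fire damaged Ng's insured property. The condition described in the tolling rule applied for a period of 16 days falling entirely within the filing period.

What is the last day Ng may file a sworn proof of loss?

May 24, 2029

31 days after 7 April 2029 is May 8, 2029.
Tolling adds 16 days: May 8, 2029 + 16 days = May 24, 2029.
May 24, 2029 is a Thursday and not a day on which the insurer's offices are closed, so no extension applies.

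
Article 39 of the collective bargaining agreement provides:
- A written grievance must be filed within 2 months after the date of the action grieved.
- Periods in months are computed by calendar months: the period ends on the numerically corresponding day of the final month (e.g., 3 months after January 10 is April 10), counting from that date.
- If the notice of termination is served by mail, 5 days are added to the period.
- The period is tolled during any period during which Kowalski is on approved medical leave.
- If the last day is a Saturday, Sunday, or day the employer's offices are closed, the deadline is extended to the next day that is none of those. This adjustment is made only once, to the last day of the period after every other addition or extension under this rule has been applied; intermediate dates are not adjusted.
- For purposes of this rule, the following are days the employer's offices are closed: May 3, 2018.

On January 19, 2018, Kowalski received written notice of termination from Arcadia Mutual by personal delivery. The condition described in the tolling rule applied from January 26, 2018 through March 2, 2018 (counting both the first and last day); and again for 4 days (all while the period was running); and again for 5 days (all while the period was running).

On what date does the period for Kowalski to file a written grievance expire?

May 4, 2018

2 months after January 19, 2018 is March 19, 2018.
Service was not by mail, so no mail extension applies.
From January 26, 2018 through March 2, 2018 inclusive is 36 days; tolling adds 36 days: March 19, 2018 + 36 days = April 24, 2018.
Tolling adds 4 days: April 24, 2018 + 4 days = April 28, 2018.
Tolling adds 5 days: April 28, 2018 + 5 days = May 3, 2018.
May 3, 2018 is a listed holiday. The next qualifying day is May 4, 2018.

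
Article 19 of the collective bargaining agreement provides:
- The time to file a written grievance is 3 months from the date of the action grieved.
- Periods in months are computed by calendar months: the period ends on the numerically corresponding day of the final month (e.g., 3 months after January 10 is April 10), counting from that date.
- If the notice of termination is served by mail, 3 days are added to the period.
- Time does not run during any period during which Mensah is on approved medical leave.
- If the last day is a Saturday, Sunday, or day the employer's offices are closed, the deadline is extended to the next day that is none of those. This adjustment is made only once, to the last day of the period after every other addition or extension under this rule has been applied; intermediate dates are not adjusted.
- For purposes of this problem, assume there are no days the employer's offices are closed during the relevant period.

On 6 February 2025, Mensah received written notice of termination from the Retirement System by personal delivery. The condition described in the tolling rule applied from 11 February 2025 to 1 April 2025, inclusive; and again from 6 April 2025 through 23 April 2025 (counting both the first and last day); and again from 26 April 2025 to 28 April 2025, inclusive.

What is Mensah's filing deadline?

3 months after 6 February 2025 is May 6, 2025.
Service was not by mail, so no mail extension applies.
From February 11, 2025 through April 1, 2025 inclusive is 50 days; tolling adds 50 days: May 6, 2025 + 50 days = June 25, 2025.
From April 6, 2025 through April 23, 2025 inclusive is 18 days; tolling adds 18 days: June 25, 2025 + 18 days = July 13, 2025.
From April 26, 2025 through April 28, 2025 inclusive is 3 days; tolling adds 3 days: July 13, 2025 + 3 days = July 16, 2025.
July 16, 2025 is a Wednesday and not a day the employer's offices are closed, so no extension applies.

July 16, 2025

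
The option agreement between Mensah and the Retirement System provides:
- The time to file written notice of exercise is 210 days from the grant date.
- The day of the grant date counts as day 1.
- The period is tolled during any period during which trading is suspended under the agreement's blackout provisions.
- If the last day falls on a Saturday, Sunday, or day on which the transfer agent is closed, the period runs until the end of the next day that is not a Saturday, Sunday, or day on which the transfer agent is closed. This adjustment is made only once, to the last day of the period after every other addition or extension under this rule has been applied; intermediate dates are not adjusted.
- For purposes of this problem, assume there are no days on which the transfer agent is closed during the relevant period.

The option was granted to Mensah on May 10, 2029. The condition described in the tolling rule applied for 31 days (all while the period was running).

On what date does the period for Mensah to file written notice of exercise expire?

Counting May 10, 2029 as day 1, day 210 is December 5, 2029.
Tolling adds 31 days: December 5, 2029 + 31 days = January 5, 2030.
January 5, 2030 is Saturday; January 6, 2030 is Sunday. The next qualifying day is January 7, 2030.

January 7, 2030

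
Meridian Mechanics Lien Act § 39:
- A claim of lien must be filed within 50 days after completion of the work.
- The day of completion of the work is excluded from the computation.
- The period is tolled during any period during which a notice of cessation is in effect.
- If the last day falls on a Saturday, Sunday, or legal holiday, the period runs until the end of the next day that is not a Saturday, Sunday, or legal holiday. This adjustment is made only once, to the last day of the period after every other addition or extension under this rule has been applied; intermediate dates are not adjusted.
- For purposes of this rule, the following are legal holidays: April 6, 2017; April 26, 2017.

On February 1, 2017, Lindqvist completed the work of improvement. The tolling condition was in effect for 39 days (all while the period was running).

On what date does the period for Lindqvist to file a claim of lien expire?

May 1, 2017

50 days after February 1, 2017 is March 23, 2017.
Tolling adds 39 days: March 23, 2017 + 39 days = May 1, 2017.
May 1, 2017 is a Monday and not a legal holiday, so no extension applies.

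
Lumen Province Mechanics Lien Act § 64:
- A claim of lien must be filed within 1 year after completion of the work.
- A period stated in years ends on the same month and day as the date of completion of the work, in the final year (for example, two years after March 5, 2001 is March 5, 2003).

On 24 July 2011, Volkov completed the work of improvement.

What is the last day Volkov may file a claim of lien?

1 year after 24 July 2011 is July 24, 2012.

July 24, 2012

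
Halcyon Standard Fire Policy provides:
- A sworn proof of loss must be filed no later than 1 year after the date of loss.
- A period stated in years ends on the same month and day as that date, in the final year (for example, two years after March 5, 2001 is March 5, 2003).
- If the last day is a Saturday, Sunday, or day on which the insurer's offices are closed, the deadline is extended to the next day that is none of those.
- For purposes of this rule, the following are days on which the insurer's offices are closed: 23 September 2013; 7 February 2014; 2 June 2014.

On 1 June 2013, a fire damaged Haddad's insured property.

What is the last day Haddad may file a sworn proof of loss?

1 year after 1 June 2013 is June 1, 2014.
June 1, 2014 is Sunday; June 2, 2014 is a listed holiday. The next qualifying day is June 3, 2014.

June 3, 2014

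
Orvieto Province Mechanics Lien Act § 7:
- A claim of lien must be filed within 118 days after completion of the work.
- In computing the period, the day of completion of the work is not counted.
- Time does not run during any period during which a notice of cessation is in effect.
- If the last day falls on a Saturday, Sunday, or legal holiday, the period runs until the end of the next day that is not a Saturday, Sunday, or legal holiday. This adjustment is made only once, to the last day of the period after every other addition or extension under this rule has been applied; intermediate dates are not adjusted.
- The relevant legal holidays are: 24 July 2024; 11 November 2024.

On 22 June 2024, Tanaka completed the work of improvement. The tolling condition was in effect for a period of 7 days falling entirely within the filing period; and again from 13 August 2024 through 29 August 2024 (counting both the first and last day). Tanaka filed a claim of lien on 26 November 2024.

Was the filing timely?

No

118 days after 22 June 2024 is October 18, 2024.
Tolling adds 7 days: October 18, 2024 + 7 days = October 25, 2024.
From August 13, 2024 through August 29, 2024 inclusive is 17 days; tolling adds 17 days: October 25, 2024 + 17 days = November 11, 2024.
November 11, 2024 is a listed holiday. The next qualifying day is November 12, 2024.
The deadline is November 12, 2024; the filing on November 26, 2024 is after that date.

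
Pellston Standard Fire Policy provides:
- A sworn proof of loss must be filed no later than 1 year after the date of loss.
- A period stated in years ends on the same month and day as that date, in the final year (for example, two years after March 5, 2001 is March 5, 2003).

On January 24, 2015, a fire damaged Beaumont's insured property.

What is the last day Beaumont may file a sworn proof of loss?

January 24, 2016

1 year after January 24, 2015 is January 24, 2016.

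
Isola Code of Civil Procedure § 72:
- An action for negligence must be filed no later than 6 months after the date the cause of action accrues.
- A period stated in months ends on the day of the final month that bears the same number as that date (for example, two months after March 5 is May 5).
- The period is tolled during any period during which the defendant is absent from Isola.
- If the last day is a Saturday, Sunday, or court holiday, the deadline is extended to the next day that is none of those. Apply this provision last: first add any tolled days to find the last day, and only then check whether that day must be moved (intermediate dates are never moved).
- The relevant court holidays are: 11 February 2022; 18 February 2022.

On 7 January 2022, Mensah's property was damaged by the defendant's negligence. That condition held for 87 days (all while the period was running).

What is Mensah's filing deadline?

6 months after 7 January 2022 is July 7, 2022.
Tolling adds 87 days: July 7, 2022 + 87 days = October 2, 2022.
October 2, 2022 is Sunday. The next qualifying day is October 3, 2022.

October 3, 2022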